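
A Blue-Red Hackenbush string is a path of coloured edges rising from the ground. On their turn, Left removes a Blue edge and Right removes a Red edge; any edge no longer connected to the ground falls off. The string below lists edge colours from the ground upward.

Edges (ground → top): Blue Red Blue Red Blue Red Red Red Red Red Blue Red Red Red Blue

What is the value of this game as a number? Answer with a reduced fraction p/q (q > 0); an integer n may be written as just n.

10275/16384

Prefix values for Blue Red Blue Red Blue Red Red Red Red Red Blue Red Red Red Blue via {L|R} + simplicity:
1 of 15 · B · max L 0 · min R +∞ gives 1
2 of 15 · BR · max L 0 · min R 1 gives 1/2
3 of 15 · BRB · max L 1/2 · min R 1 gives 3/4
4 of 15 · BRBR · max L 1/2 · min R 3/4 gives 5/8
5 of 15 · BRBRB · max L 5/8 · min R 3/4 gives 11/16
6 of 15 · BRBRBR · max L 5/8 · min R 11/16 gives 21/32
7 of 15 · BRBRBRR · max L 5/8 · min R 21/32 gives 41/64
8 of 15 · BRBRBRRR · max L 5/8 · min R 41/64 gives 81/128
9 of 15 · BRBRBRRRR · max L 5/8 · min R 81/128 gives 161/256
10 of 15 · BRBRBRRRRR · max L 5/8 · min R 161/256 gives 321/512
11 of 15 · BRBRBRRRRRB · max L 321/512 · min R 161/256 gives 643/1024
12 of 15 · BRBRBRRRRRBR · max L 321/512 · min R 643/1024 gives 1285/2048
13 of 15 · BRBRBRRRRRBRR · max L 321/512 · min R 1285/2048 gives 2569/4096
14 of 15 · BRBRBRRRRRBRRR · max L 321/512 · min R 2569/4096 gives 5137/8192
15 of 15 · BRBRBRRRRRBRRRB · max L 5137/8192 · min R 2569/4096 gives 10275/16384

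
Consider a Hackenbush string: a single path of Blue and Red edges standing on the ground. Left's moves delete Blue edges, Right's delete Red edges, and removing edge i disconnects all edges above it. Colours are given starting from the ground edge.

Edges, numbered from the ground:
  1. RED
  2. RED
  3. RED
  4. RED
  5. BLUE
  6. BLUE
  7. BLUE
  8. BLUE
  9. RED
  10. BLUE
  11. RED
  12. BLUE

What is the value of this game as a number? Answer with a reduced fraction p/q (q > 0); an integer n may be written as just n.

Build v(s[:k]) for k = 1..12, string s = RED RED RED RED BLUE BLUE BLUE BLUE RED BLUE RED BLUE.
step 1: add RED to get R; options L={ ∅ } R={ 0 } → -1
step 2: add RED to get RR; options L={ ∅ } R={ -1 0 } → -2
step 3: add RED to get RRR; options L={ ∅ } R={ -2 -1 0 } → -3
step 4: add RED to get RRRR; options L={ ∅ } R={ -3 -2 -1 0 } → -4
step 5: add BLUE to get RRRRB; options L={ -4 } R={ -3 -2 -1 0 } → -7/2
step 6: add BLUE to get RRRRBB; options L={ -4 -7/2 } R={ -3 -2 -1 0 } → -13/4
step 7: add BLUE to get RRRRBBB; options L={ -4 -7/2 -13/4 } R={ -3 -2 -1 0 } → -25/8
step 8: add BLUE to get RRRRBBBB; options L={ -4 -7/2 -13/4 -25/8 } R={ -3 -2 -1 0 } → -49/16
step 9: add RED to get RRRRBBBBR; options L={ -4 -7/2 -13/4 -25/8 } R={ -49/16 -3 -2 -1 0 } → -99/32
step 10: add BLUE to get RRRRBBBBRB; options L={ -4 -7/2 -13/4 -25/8 -99/32 } R={ -49/16 -3 -2 -1 0 } → -197/64
step 11: add RED to get RRRRBBBBRBR; options L={ -4 -7/2 -13/4 -25/8 -99/32 } R={ -197/64 -49/16 -3 -2 -1 0 } → -395/128
step 12: add BLUE to get RRRRBBBBRBRB; options L={ -4 -7/2 -13/4 -25/8 -99/32 -395/128 } R={ -197/64 -49/16 -3 -2 -1 0 } → -789/256

-789/256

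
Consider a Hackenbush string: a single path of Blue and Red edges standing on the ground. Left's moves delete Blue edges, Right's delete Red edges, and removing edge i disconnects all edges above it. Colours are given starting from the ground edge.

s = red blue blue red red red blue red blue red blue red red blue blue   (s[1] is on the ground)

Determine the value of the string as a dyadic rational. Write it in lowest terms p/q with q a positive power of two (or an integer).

Build G(s[:k]) for k = 1..15, string s = red blue blue red red red blue red blue red blue red red blue blue.
edge 1 of 15 (red): { ∅ | 0 } so -1
edge 2 of 15 (blue): { -1 | 0 } so -1/2
edge 3 of 15 (blue): { -1; -1/2 | 0 } so -1/4
edge 4 of 15 (red): { -1; -1/2 | -1/4; 0 } so -3/8
edge 5 of 15 (red): { -1; -1/2 | -3/8; -1/4; 0 } so -7/16
edge 6 of 15 (red): { -1; -1/2 | -7/16; -3/8; -1/4; 0 } so -15/32
edge 7 of 15 (blue): { -1; -1/2; -15/32 | -7/16; -3/8; -1/4; 0 } so -29/64
edge 8 of 15 (red): { -1; -1/2; -15/32 | -29/64; -7/16; -3/8; -1/4; 0 } so -59/128
edge 9 of 15 (blue): { -1; -1/2; -15/32; -59/128 | -29/64; -7/16; -3/8; -1/4; 0 } so -117/256
edge 10 of 15 (red): { -1; -1/2; -15/32; -59/128 | -117/256; -29/64; -7/16; -3/8; -1/4; 0 } so -235/512
edge 11 of 15 (blue): { -1; -1/2; -15/32; -59/128; -235/512 | -117/256; -29/64; -7/16; -3/8; -1/4; 0 } so -469/1024
edge 12 of 15 (red): { -1; -1/2; -15/32; -59/128; -235/512 | -469/1024; -117/256; -29/64; -7/16; -3/8; -1/4; 0 } so -939/2048
edge 13 of 15 (red): { -1; -1/2; -15/32; -59/128; -235/512 | -939/2048; -469/1024; -117/256; -29/64; -7/16; -3/8; -1/4; 0 } so -1879/4096
edge 14 of 15 (blue): { -1; -1/2; -15/32; -59/128; -235/512; -1879/4096 | -939/2048; -469/1024; -117/256; -29/64; -7/16; -3/8; -1/4; 0 } so -3757/8192
edge 15 of 15 (blue): { -1; -1/2; -15/32; -59/128; -235/512; -1879/4096; -3757/8192 | -939/2048; -469/1024; -117/256; -29/64; -7/16; -3/8; -1/4; 0 } so -7513/16384

-7513/16384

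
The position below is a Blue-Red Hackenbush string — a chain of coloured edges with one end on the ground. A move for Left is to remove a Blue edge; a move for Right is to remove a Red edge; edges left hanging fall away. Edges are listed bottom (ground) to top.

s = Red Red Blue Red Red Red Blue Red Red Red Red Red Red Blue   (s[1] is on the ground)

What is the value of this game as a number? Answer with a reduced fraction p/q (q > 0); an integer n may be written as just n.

-7933/4096

Recurse on prefixes of the 14-edge string Red Red Blue Red Red Red Blue Red Red Red Red Red Red Blue:
v_1 [R]  L=[·]  R=[0]  → -1
v_2 [RR]  L=[·]  R=[-1, 0]  → -2
v_3 [RRB]  L=[-2]  R=[-1, 0]  → -3/2
v_4 [RRBR]  L=[-2]  R=[-3/2, -1, 0]  → -7/4
v_5 [RRBRR]  L=[-2]  R=[-7/4, -3/2, -1, 0]  → -15/8
v_6 [RRBRRR]  L=[-2]  R=[-15/8, -7/4, -3/2, -1, 0]  → -31/16
v_7 [RRBRRRB]  L=[-2, -31/16]  R=[-15/8, -7/4, -3/2, -1, 0]  → -61/32
v_8 [RRBRRRBR]  L=[-2, -31/16]  R=[-61/32, -15/8, -7/4, -3/2, -1, 0]  → -123/64
v_9 [RRBRRRBRR]  L=[-2, -31/16]  R=[-123/64, -61/32, -15/8, -7/4, -3/2, -1, 0]  → -247/128
v_10 [RRBRRRBRRR]  L=[-2, -31/16]  R=[-247/128, -123/64, -61/32, -15/8, -7/4, -3/2, -1, 0]  → -495/256
v_11 [RRBRRRBRRRR]  L=[-2, -31/16]  R=[-495/256, -247/128, -123/64, -61/32, -15/8, -7/4, -3/2, -1, 0]  → -991/512
v_12 [RRBRRRBRRRRR]  L=[-2, -31/16]  R=[-991/512, -495/256, -247/128, -123/64, -61/32, -15/8, -7/4, -3/2, -1, 0]  → -1983/1024
v_13 [RRBRRRBRRRRRR]  L=[-2, -31/16]  R=[-1983/1024, -991/512, -495/256, -247/128, -123/64, -61/32, -15/8, -7/4, -3/2, -1, 0]  → -3967/2048
v_14 [RRBRRRBRRRRRRB]  L=[-2, -31/16, -3967/2048]  R=[-1983/1024, -991/512, -495/256, -247/128, -123/64, -61/32, -15/8, -7/4, -3/2, -1, 0]  → -7933/4096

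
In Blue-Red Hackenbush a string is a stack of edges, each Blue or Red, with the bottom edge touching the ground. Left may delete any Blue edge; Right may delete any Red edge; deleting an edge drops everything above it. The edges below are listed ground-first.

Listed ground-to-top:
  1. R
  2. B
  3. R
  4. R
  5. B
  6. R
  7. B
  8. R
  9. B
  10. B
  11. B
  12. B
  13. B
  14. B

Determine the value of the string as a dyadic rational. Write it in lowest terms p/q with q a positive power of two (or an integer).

-6785/8192

g(R) = {  | 0 } -> -1
g(RB) = { -1 | 0 } -> -1/2
g(RBR) = { -1 | -1/2; 0 } -> -3/4
g(RBRR) = { -1 | -3/4; -1/2; 0 } -> -7/8
g(RBRRB) = { -1; -7/8 | -3/4; -1/2; 0 } -> -13/16
g(RBRRBR) = { -1; -7/8 | -13/16; -3/4; -1/2; 0 } -> -27/32
g(RBRRBRB) = { -1; -7/8; -27/32 | -13/16; -3/4; -1/2; 0 } -> -53/64
g(RBRRBRBR) = { -1; -7/8; -27/32 | -53/64; -13/16; -3/4; -1/2; 0 } -> -107/128
g(RBRRBRBRB) = { -1; -7/8; -27/32; -107/128 | -53/64; -13/16; -3/4; -1/2; 0 } -> -213/256
g(RBRRBRBRBB) = { -1; -7/8; -27/32; -107/128; -213/256 | -53/64; -13/16; -3/4; -1/2; 0 } -> -425/512
g(RBRRBRBRBBB) = { -1; -7/8; -27/32; -107/128; -213/256; -425/512 | -53/64; -13/16; -3/4; -1/2; 0 } -> -849/1024
g(RBRRBRBRBBBB) = { -1; -7/8; -27/32; -107/128; -213/256; -425/512; -849/1024 | -53/64; -13/16; -3/4; -1/2; 0 } -> -1697/2048
g(RBRRBRBRBBBBB) = { -1; -7/8; -27/32; -107/128; -213/256; -425/512; -849/1024; -1697/2048 | -53/64; -13/16; -3/4; -1/2; 0 } -> -3393/4096
g(RBRRBRBRBBBBBB) = { -1; -7/8; -27/32; -107/128; -213/256; -425/512; -849/1024; -1697/2048; -3393/4096 | -53/64; -13/16; -3/4; -1/2; 0 } -> -6785/8192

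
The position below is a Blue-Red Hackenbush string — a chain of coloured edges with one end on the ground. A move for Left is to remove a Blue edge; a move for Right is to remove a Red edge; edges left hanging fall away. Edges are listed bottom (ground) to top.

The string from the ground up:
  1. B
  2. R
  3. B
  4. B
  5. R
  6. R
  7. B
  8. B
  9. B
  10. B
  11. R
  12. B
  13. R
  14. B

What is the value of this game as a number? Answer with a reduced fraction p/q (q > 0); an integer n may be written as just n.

6635/8192

Recurse on prefixes of the 14-edge string B R B B R R B B B B R B R B:
1 of 14 · B · max L 0 · min R +∞ ⇒ 1
2 of 14 · BR · max L 0 · min R 1 ⇒ 1/2
3 of 14 · BRB · max L 1/2 · min R 1 ⇒ 3/4
4 of 14 · BRBB · max L 3/4 · min R 1 ⇒ 7/8
5 of 14 · BRBBR · max L 3/4 · min R 7/8 ⇒ 13/16
6 of 14 · BRBBRR · max L 3/4 · min R 13/16 ⇒ 25/32
7 of 14 · BRBBRRB · max L 25/32 · min R 13/16 ⇒ 51/64
8 of 14 · BRBBRRBB · max L 51/64 · min R 13/16 ⇒ 103/128
9 of 14 · BRBBRRBBB · max L 103/128 · min R 13/16 ⇒ 207/256
10 of 14 · BRBBRRBBBB · max L 207/256 · min R 13/16 ⇒ 415/512
11 of 14 · BRBBRRBBBBR · max L 207/256 · min R 415/512 ⇒ 829/1024
12 of 14 · BRBBRRBBBBRB · max L 829/1024 · min R 415/512 ⇒ 1659/2048
13 of 14 · BRBBRRBBBBRBR · max L 829/1024 · min R 1659/2048 ⇒ 3317/4096
14 of 14 · BRBBRRBBBBRBRB · max L 3317/4096 · min R 1659/2048 ⇒ 6635/8192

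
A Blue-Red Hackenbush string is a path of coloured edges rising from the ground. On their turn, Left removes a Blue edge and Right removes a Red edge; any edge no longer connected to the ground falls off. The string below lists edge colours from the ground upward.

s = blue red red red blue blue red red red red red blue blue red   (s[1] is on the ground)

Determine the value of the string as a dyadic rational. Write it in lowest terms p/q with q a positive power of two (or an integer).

Recurse on prefixes of the 14-edge string blue red red red blue blue red red red red red blue blue red:
g(b) = { 0 | — } = 1
g(br) = { 0 | 1 } = 1/2
g(brr) = { 0 | 1/2, 1 } = 1/4
g(brrr) = { 0 | 1/4, 1/2, 1 } = 1/8
g(brrrb) = { 0, 1/8 | 1/4, 1/2, 1 } = 3/16
g(brrrbb) = { 0, 1/8, 3/16 | 1/4, 1/2, 1 } = 7/32
g(brrrbbr) = { 0, 1/8, 3/16 | 7/32, 1/4, 1/2, 1 } = 13/64
g(brrrbbrr) = { 0, 1/8, 3/16 | 13/64, 7/32, 1/4, 1/2, 1 } = 25/128
g(brrrbbrrr) = { 0, 1/8, 3/16 | 25/128, 13/64, 7/32, 1/4, 1/2, 1 } = 49/256
g(brrrbbrrrr) = { 0, 1/8, 3/16 | 49/256, 25/128, 13/64, 7/32, 1/4, 1/2, 1 } = 97/512
g(brrrbbrrrrr) = { 0, 1/8, 3/16 | 97/512, 49/256, 25/128, 13/64, 7/32, 1/4, 1/2, 1 } = 193/1024
g(brrrbbrrrrrb) = { 0, 1/8, 3/16, 193/1024 | 97/512, 49/256, 25/128, 13/64, 7/32, 1/4, 1/2, 1 } = 387/2048
g(brrrbbrrrrrbb) = { 0, 1/8, 3/16, 193/1024, 387/2048 | 97/512, 49/256, 25/128, 13/64, 7/32, 1/4, 1/2, 1 } = 775/4096
g(brrrbbrrrrrbbr) = { 0, 1/8, 3/16, 193/1024, 387/2048 | 775/4096, 97/512, 49/256, 25/128, 13/64, 7/32, 1/4, 1/2, 1 } = 1549/8192

1549/8192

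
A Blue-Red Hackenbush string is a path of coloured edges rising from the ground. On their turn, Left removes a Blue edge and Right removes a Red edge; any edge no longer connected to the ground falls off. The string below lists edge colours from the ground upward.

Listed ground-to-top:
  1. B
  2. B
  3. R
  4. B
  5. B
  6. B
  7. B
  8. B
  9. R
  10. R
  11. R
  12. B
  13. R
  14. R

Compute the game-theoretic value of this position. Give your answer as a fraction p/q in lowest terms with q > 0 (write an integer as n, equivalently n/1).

edge 1 of 14 (B): { 0 | none } → 1
edge 2 of 14 (B): { 0 1 | none } → 2
edge 3 of 14 (R): { 0 1 | 2 } → 3/2
edge 4 of 14 (B): { 0 1 3/2 | 2 } → 7/4
edge 5 of 14 (B): { 0 1 3/2 7/4 | 2 } → 15/8
edge 6 of 14 (B): { 0 1 3/2 7/4 15/8 | 2 } → 31/16
edge 7 of 14 (B): { 0 1 3/2 7/4 15/8 31/16 | 2 } → 63/32
edge 8 of 14 (B): { 0 1 3/2 7/4 15/8 31/16 63/32 | 2 } → 127/64
edge 9 of 14 (R): { 0 1 3/2 7/4 15/8 31/16 63/32 | 127/64 2 } → 253/128
edge 10 of 14 (R): { 0 1 3/2 7/4 15/8 31/16 63/32 | 253/128 127/64 2 } → 505/256
edge 11 of 14 (R): { 0 1 3/2 7/4 15/8 31/16 63/32 | 505/256 253/128 127/64 2 } → 1009/512
edge 12 of 14 (B): { 0 1 3/2 7/4 15/8 31/16 63/32 1009/512 | 505/256 253/128 127/64 2 } → 2019/1024
edge 13 of 14 (R): { 0 1 3/2 7/4 15/8 31/16 63/32 1009/512 | 2019/1024 505/256 253/128 127/64 2 } → 4037/2048
edge 14 of 14 (R): { 0 1 3/2 7/4 15/8 31/16 63/32 1009/512 | 4037/2048 2019/1024 505/256 253/128 127/64 2 } → 8073/4096

8073/4096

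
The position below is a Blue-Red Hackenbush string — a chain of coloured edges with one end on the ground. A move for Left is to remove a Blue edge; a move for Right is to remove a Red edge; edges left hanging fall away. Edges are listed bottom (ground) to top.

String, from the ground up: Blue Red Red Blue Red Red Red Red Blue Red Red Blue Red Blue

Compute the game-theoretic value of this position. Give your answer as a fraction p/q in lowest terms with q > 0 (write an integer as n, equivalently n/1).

2123/8192

v(B) = { 0 |  } => 1
v(BR) = { 0 | 1 } => 1/2
v(BRR) = { 0 | 1/2, 1 } => 1/4
v(BRRB) = { 0, 1/4 | 1/2, 1 } => 3/8
v(BRRBR) = { 0, 1/4 | 3/8, 1/2, 1 } => 5/16
v(BRRBRR) = { 0, 1/4 | 5/16, 3/8, 1/2, 1 } => 9/32
v(BRRBRRR) = { 0, 1/4 | 9/32, 5/16, 3/8, 1/2, 1 } => 17/64
v(BRRBRRRR) = { 0, 1/4 | 17/64, 9/32, 5/16, 3/8, 1/2, 1 } => 33/128
v(BRRBRRRRB) = { 0, 1/4, 33/128 | 17/64, 9/32, 5/16, 3/8, 1/2, 1 } => 67/256
v(BRRBRRRRBR) = { 0, 1/4, 33/128 | 67/256, 17/64, 9/32, 5/16, 3/8, 1/2, 1 } => 133/512
v(BRRBRRRRBRR) = { 0, 1/4, 33/128 | 133/512, 67/256, 17/64, 9/32, 5/16, 3/8, 1/2, 1 } => 265/1024
v(BRRBRRRRBRRB) = { 0, 1/4, 33/128, 265/1024 | 133/512, 67/256, 17/64, 9/32, 5/16, 3/8, 1/2, 1 } => 531/2048
v(BRRBRRRRBRRBR) = { 0, 1/4, 33/128, 265/1024 | 531/2048, 133/512, 67/256, 17/64, 9/32, 5/16, 3/8, 1/2, 1 } => 1061/4096
v(BRRBRRRRBRRBRB) = { 0, 1/4, 33/128, 265/1024, 1061/4096 | 531/2048, 133/512, 67/256, 17/64, 9/32, 5/16, 3/8, 1/2, 1 } => 2123/8192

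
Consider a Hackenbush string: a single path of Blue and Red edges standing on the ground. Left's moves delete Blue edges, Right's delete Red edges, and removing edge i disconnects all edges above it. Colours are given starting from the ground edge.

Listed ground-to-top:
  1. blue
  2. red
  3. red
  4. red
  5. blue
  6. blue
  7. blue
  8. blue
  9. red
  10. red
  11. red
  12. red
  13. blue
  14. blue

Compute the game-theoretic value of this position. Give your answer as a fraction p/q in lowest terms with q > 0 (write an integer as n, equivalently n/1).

value_1 [b]  L=[0]  R=[(no moves)]  = 1
value_2 [br]  L=[0]  R=[1]  = 1/2
value_3 [brr]  L=[0]  R=[1/2,1]  = 1/4
value_4 [brrr]  L=[0]  R=[1/4,1/2,1]  = 1/8
value_5 [brrrb]  L=[0,1/8]  R=[1/4,1/2,1]  = 3/16
value_6 [brrrbb]  L=[0,1/8,3/16]  R=[1/4,1/2,1]  = 7/32
value_7 [brrrbbb]  L=[0,1/8,3/16,7/32]  R=[1/4,1/2,1]  = 15/64
value_8 [brrrbbbb]  L=[0,1/8,3/16,7/32,15/64]  R=[1/4,1/2,1]  = 31/128
value_9 [brrrbbbbr]  L=[0,1/8,3/16,7/32,15/64]  R=[31/128,1/4,1/2,1]  = 61/256
value_10 [brrrbbbbrr]  L=[0,1/8,3/16,7/32,15/64]  R=[61/256,31/128,1/4,1/2,1]  = 121/512
value_11 [brrrbbbbrrr]  L=[0,1/8,3/16,7/32,15/64]  R=[121/512,61/256,31/128,1/4,1/2,1]  = 241/1024
value_12 [brrrbbbbrrrr]  L=[0,1/8,3/16,7/32,15/64]  R=[241/1024,121/512,61/256,31/128,1/4,1/2,1]  = 481/2048
value_13 [brrrbbbbrrrrb]  L=[0,1/8,3/16,7/32,15/64,481/2048]  R=[241/1024,121/512,61/256,31/128,1/4,1/2,1]  = 963/4096
value_14 [brrrbbbbrrrrbb]  L=[0,1/8,3/16,7/32,15/64,481/2048,963/4096]  R=[241/1024,121/512,61/256,31/128,1/4,1/2,1]  = 1927/8192

1927/8192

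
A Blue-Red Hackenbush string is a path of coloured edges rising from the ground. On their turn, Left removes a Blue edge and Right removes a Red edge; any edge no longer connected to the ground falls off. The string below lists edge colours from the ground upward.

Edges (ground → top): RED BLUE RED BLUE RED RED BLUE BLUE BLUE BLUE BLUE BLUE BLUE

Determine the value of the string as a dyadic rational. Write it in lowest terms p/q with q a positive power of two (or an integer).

-2817/4096

value(R) = {  | 0 } ⇒ -1
value(RB) = { -1 | 0 } ⇒ -1/2
value(RBR) = { -1 | -1/2,0 } ⇒ -3/4
value(RBRB) = { -1,-3/4 | -1/2,0 } ⇒ -5/8
value(RBRBR) = { -1,-3/4 | -5/8,-1/2,0 } ⇒ -11/16
value(RBRBRR) = { -1,-3/4 | -11/16,-5/8,-1/2,0 } ⇒ -23/32
value(RBRBRRB) = { -1,-3/4,-23/32 | -11/16,-5/8,-1/2,0 } ⇒ -45/64
value(RBRBRRBB) = { -1,-3/4,-23/32,-45/64 | -11/16,-5/8,-1/2,0 } ⇒ -89/128
value(RBRBRRBBB) = { -1,-3/4,-23/32,-45/64,-89/128 | -11/16,-5/8,-1/2,0 } ⇒ -177/256
value(RBRBRRBBBB) = { -1,-3/4,-23/32,-45/64,-89/128,-177/256 | -11/16,-5/8,-1/2,0 } ⇒ -353/512
value(RBRBRRBBBBB) = { -1,-3/4,-23/32,-45/64,-89/128,-177/256,-353/512 | -11/16,-5/8,-1/2,0 } ⇒ -705/1024
value(RBRBRRBBBBBB) = { -1,-3/4,-23/32,-45/64,-89/128,-177/256,-353/512,-705/1024 | -11/16,-5/8,-1/2,0 } ⇒ -1409/2048
value(RBRBRRBBBBBBB) = { -1,-3/4,-23/32,-45/64,-89/128,-177/256,-353/512,-705/1024,-1409/2048 | -11/16,-5/8,-1/2,0 } ⇒ -2817/4096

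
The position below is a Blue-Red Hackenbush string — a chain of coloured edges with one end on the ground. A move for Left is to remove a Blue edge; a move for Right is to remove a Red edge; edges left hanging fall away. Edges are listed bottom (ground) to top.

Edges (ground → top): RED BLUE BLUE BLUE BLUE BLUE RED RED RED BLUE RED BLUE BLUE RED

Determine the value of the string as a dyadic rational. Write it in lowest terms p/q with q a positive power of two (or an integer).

-467/8192

Recurse on prefixes of the 14-edge string RED BLUE BLUE BLUE BLUE BLUE RED RED RED BLUE RED BLUE BLUE RED:
R: Left { · }, Right { 0 } → simplest -1
RB: Left { -1 }, Right { 0 } → simplest -1/2
RBB: Left { -1,-1/2 }, Right { 0 } → simplest -1/4
RBBB: Left { -1,-1/2,-1/4 }, Right { 0 } → simplest -1/8
RBBBB: Left { -1,-1/2,-1/4,-1/8 }, Right { 0 } → simplest -1/16
RBBBBB: Left { -1,-1/2,-1/4,-1/8,-1/16 }, Right { 0 } → simplest -1/32
RBBBBBR: Left { -1,-1/2,-1/4,-1/8,-1/16 }, Right { -1/32,0 } → simplest -3/64
RBBBBBRR: Left { -1,-1/2,-1/4,-1/8,-1/16 }, Right { -3/64,-1/32,0 } → simplest -7/128
RBBBBBRRR: Left { -1,-1/2,-1/4,-1/8,-1/16 }, Right { -7/128,-3/64,-1/32,0 } → simplest -15/256
RBBBBBRRRB: Left { -1,-1/2,-1/4,-1/8,-1/16,-15/256 }, Right { -7/128,-3/64,-1/32,0 } → simplest -29/512
RBBBBBRRRBR: Left { -1,-1/2,-1/4,-1/8,-1/16,-15/256 }, Right { -29/512,-7/128,-3/64,-1/32,0 } → simplest -59/1024
RBBBBBRRRBRB: Left { -1,-1/2,-1/4,-1/8,-1/16,-15/256,-59/1024 }, Right { -29/512,-7/128,-3/64,-1/32,0 } → simplest -117/2048
RBBBBBRRRBRBB: Left { -1,-1/2,-1/4,-1/8,-1/16,-15/256,-59/1024,-117/2048 }, Right { -29/512,-7/128,-3/64,-1/32,0 } → simplest -233/4096
RBBBBBRRRBRBBR: Left { -1,-1/2,-1/4,-1/8,-1/16,-15/256,-59/1024,-117/2048 }, Right { -233/4096,-29/512,-7/128,-3/64,-1/32,0 } → simplest -467/8192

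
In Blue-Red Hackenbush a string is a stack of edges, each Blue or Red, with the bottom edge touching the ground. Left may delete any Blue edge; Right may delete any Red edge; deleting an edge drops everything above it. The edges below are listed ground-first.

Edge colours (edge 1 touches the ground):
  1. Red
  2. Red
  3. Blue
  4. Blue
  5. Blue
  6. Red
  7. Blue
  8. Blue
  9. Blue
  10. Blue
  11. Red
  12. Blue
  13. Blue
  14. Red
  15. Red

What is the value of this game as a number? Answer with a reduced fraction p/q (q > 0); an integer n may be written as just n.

-9255/8192

Build G(s[:k]) for k = 1..15, string s = Red Red Blue Blue Blue Red Blue Blue Blue Blue Red Blue Blue Red Red.
R: Left { · }, Right { 0 } gives simplest -1
RR: Left { · }, Right { -1,0 } gives simplest -2
RRB: Left { -2 }, Right { -1,0 } gives simplest -3/2
RRBB: Left { -2,-3/2 }, Right { -1,0 } gives simplest -5/4
RRBBB: Left { -2,-3/2,-5/4 }, Right { -1,0 } gives simplest -9/8
RRBBBR: Left { -2,-3/2,-5/4 }, Right { -9/8,-1,0 } gives simplest -19/16
RRBBBRB: Left { -2,-3/2,-5/4,-19/16 }, Right { -9/8,-1,0 } gives simplest -37/32
RRBBBRBB: Left { -2,-3/2,-5/4,-19/16,-37/32 }, Right { -9/8,-1,0 } gives simplest -73/64
RRBBBRBBB: Left { -2,-3/2,-5/4,-19/16,-37/32,-73/64 }, Right { -9/8,-1,0 } gives simplest -145/128
RRBBBRBBBB: Left { -2,-3/2,-5/4,-19/16,-37/32,-73/64,-145/128 }, Right { -9/8,-1,0 } gives simplest -289/256
RRBBBRBBBBR: Left { -2,-3/2,-5/4,-19/16,-37/32,-73/64,-145/128 }, Right { -289/256,-9/8,-1,0 } gives simplest -579/512
RRBBBRBBBBRB: Left { -2,-3/2,-5/4,-19/16,-37/32,-73/64,-145/128,-579/512 }, Right { -289/256,-9/8,-1,0 } gives simplest -1157/1024
RRBBBRBBBBRBB: Left { -2,-3/2,-5/4,-19/16,-37/32,-73/64,-145/128,-579/512,-1157/1024 }, Right { -289/256,-9/8,-1,0 } gives simplest -2313/2048
RRBBBRBBBBRBBR: Left { -2,-3/2,-5/4,-19/16,-37/32,-73/64,-145/128,-579/512,-1157/1024 }, Right { -2313/2048,-289/256,-9/8,-1,0 } gives simplest -4627/4096
RRBBBRBBBBRBBRR: Left { -2,-3/2,-5/4,-19/16,-37/32,-73/64,-145/128,-579/512,-1157/1024 }, Right { -4627/4096,-2313/2048,-289/256,-9/8,-1,0 } gives simplest -9255/8192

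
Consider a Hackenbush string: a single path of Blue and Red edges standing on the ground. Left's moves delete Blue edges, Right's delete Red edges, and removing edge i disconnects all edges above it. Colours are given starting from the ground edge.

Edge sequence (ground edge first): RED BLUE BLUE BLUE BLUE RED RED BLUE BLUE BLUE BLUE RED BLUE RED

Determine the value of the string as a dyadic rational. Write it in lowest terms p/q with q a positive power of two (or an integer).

Recurse on prefixes of the 14-edge string RED BLUE BLUE BLUE BLUE RED RED BLUE BLUE BLUE BLUE RED BLUE RED:
step 1: add RED to get R; options L={ · } R={ 0 } ⇒ -1
step 2: add BLUE to get RB; options L={ -1 } R={ 0 } ⇒ -1/2
step 3: add BLUE to get RBB; options L={ -1,-1/2 } R={ 0 } ⇒ -1/4
step 4: add BLUE to get RBBB; options L={ -1,-1/2,-1/4 } R={ 0 } ⇒ -1/8
step 5: add BLUE to get RBBBB; options L={ -1,-1/2,-1/4,-1/8 } R={ 0 } ⇒ -1/16
step 6: add RED to get RBBBBR; options L={ -1,-1/2,-1/4,-1/8 } R={ -1/16,0 } ⇒ -3/32
step 7: add RED to get RBBBBRR; options L={ -1,-1/2,-1/4,-1/8 } R={ -3/32,-1/16,0 } ⇒ -7/64
step 8: add BLUE to get RBBBBRRB; options L={ -1,-1/2,-1/4,-1/8,-7/64 } R={ -3/32,-1/16,0 } ⇒ -13/128
step 9: add BLUE to get RBBBBRRBB; options L={ -1,-1/2,-1/4,-1/8,-7/64,-13/128 } R={ -3/32,-1/16,0 } ⇒ -25/256
step 10: add BLUE to get RBBBBRRBBB; options L={ -1,-1/2,-1/4,-1/8,-7/64,-13/128,-25/256 } R={ -3/32,-1/16,0 } ⇒ -49/512
step 11: add BLUE to get RBBBBRRBBBB; options L={ -1,-1/2,-1/4,-1/8,-7/64,-13/128,-25/256,-49/512 } R={ -3/32,-1/16,0 } ⇒ -97/1024
step 12: add RED to get RBBBBRRBBBBR; options L={ -1,-1/2,-1/4,-1/8,-7/64,-13/128,-25/256,-49/512 } R={ -97/1024,-3/32,-1/16,0 } ⇒ -195/2048
step 13: add BLUE to get RBBBBRRBBBBRB; options L={ -1,-1/2,-1/4,-1/8,-7/64,-13/128,-25/256,-49/512,-195/2048 } R={ -97/1024,-3/32,-1/16,0 } ⇒ -389/4096
step 14: add RED to get RBBBBRRBBBBRBR; options L={ -1,-1/2,-1/4,-1/8,-7/64,-13/128,-25/256,-49/512,-195/2048 } R={ -389/4096,-97/1024,-3/32,-1/16,0 } ⇒ -779/8192

-779/8192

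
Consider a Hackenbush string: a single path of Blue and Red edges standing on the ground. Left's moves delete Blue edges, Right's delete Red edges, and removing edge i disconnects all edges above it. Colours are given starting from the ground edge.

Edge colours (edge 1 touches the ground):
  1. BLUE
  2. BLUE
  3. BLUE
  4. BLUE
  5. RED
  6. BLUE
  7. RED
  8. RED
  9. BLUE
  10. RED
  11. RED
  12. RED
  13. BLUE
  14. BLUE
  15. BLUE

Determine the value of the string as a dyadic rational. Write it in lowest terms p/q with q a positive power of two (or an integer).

Build v(s[:k]) for k = 1..15, string s = BLUE BLUE BLUE BLUE RED BLUE RED RED BLUE RED RED RED BLUE BLUE BLUE.
v_1 [B]  L=[0]  R=[none]  ⇒ 1
v_2 [BB]  L=[0 1]  R=[none]  ⇒ 2
v_3 [BBB]  L=[0 1 2]  R=[none]  ⇒ 3
v_4 [BBBB]  L=[0 1 2 3]  R=[none]  ⇒ 4
v_5 [BBBBR]  L=[0 1 2 3]  R=[4]  ⇒ 7/2
v_6 [BBBBRB]  L=[0 1 2 3 7/2]  R=[4]  ⇒ 15/4
v_7 [BBBBRBR]  L=[0 1 2 3 7/2]  R=[15/4 4]  ⇒ 29/8
v_8 [BBBBRBRR]  L=[0 1 2 3 7/2]  R=[29/8 15/4 4]  ⇒ 57/16
v_9 [BBBBRBRRB]  L=[0 1 2 3 7/2 57/16]  R=[29/8 15/4 4]  ⇒ 115/32
v_10 [BBBBRBRRBR]  L=[0 1 2 3 7/2 57/16]  R=[115/32 29/8 15/4 4]  ⇒ 229/64
v_11 [BBBBRBRRBRR]  L=[0 1 2 3 7/2 57/16]  R=[229/64 115/32 29/8 15/4 4]  ⇒ 457/128
v_12 [BBBBRBRRBRRR]  L=[0 1 2 3 7/2 57/16]  R=[457/128 229/64 115/32 29/8 15/4 4]  ⇒ 913/256
v_13 [BBBBRBRRBRRRB]  L=[0 1 2 3 7/2 57/16 913/256]  R=[457/128 229/64 115/32 29/8 15/4 4]  ⇒ 1827/512
v_14 [BBBBRBRRBRRRBB]  L=[0 1 2 3 7/2 57/16 913/256 1827/512]  R=[457/128 229/64 115/32 29/8 15/4 4]  ⇒ 3655/1024
v_15 [BBBBRBRRBRRRBBB]  L=[0 1 2 3 7/2 57/16 913/256 1827/512 3655/1024]  R=[457/128 229/64 115/32 29/8 15/4 4]  ⇒ 7311/2048

7311/2048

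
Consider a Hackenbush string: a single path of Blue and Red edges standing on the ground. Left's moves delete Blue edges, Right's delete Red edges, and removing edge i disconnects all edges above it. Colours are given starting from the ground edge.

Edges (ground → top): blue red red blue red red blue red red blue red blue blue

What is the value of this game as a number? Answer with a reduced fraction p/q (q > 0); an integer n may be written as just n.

b: Left { 0 }, Right {  } = simplest 1
br: Left { 0 }, Right { 1 } = simplest 1/2
brr: Left { 0 }, Right { 1/2,1 } = simplest 1/4
brrb: Left { 0,1/4 }, Right { 1/2,1 } = simplest 3/8
brrbr: Left { 0,1/4 }, Right { 3/8,1/2,1 } = simplest 5/16
brrbrr: Left { 0,1/4 }, Right { 5/16,3/8,1/2,1 } = simplest 9/32
brrbrrb: Left { 0,1/4,9/32 }, Right { 5/16,3/8,1/2,1 } = simplest 19/64
brrbrrbr: Left { 0,1/4,9/32 }, Right { 19/64,5/16,3/8,1/2,1 } = simplest 37/128
brrbrrbrr: Left { 0,1/4,9/32 }, Right { 37/128,19/64,5/16,3/8,1/2,1 } = simplest 73/256
brrbrrbrrb: Left { 0,1/4,9/32,73/256 }, Right { 37/128,19/64,5/16,3/8,1/2,1 } = simplest 147/512
brrbrrbrrbr: Left { 0,1/4,9/32,73/256 }, Right { 147/512,37/128,19/64,5/16,3/8,1/2,1 } = simplest 293/1024
brrbrrbrrbrb: Left { 0,1/4,9/32,73/256,293/1024 }, Right { 147/512,37/128,19/64,5/16,3/8,1/2,1 } = simplest 587/2048
brrbrrbrrbrbb: Left { 0,1/4,9/32,73/256,293/1024,587/2048 }, Right { 147/512,37/128,19/64,5/16,3/8,1/2,1 } = simplest 1175/4096

1175/4096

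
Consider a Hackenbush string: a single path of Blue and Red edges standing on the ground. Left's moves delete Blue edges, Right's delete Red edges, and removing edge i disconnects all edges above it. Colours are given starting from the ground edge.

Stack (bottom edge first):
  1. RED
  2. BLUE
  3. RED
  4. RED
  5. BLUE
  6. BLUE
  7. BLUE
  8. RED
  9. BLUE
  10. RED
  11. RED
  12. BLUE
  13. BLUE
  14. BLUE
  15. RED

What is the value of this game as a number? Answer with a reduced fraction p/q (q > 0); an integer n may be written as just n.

Build v(s[:k]) for k = 1..15, string s = RED BLUE RED RED BLUE BLUE BLUE RED BLUE RED RED BLUE BLUE BLUE RED.
R: Left { (no moves) }, Right { 0 } => simplest -1
RB: Left { -1 }, Right { 0 } => simplest -1/2
RBR: Left { -1 }, Right { -1/2 0 } => simplest -3/4
RBRR: Left { -1 }, Right { -3/4 -1/2 0 } => simplest -7/8
RBRRB: Left { -1 -7/8 }, Right { -3/4 -1/2 0 } => simplest -13/16
RBRRBB: Left { -1 -7/8 -13/16 }, Right { -3/4 -1/2 0 } => simplest -25/32
RBRRBBB: Left { -1 -7/8 -13/16 -25/32 }, Right { -3/4 -1/2 0 } => simplest -49/64
RBRRBBBR: Left { -1 -7/8 -13/16 -25/32 }, Right { -49/64 -3/4 -1/2 0 } => simplest -99/128
RBRRBBBRB: Left { -1 -7/8 -13/16 -25/32 -99/128 }, Right { -49/64 -3/4 -1/2 0 } => simplest -197/256
RBRRBBBRBR: Left { -1 -7/8 -13/16 -25/32 -99/128 }, Right { -197/256 -49/64 -3/4 -1/2 0 } => simplest -395/512
RBRRBBBRBRR: Left { -1 -7/8 -13/16 -25/32 -99/128 }, Right { -395/512 -197/256 -49/64 -3/4 -1/2 0 } => simplest -791/1024
RBRRBBBRBRRB: Left { -1 -7/8 -13/16 -25/32 -99/128 -791/1024 }, Right { -395/512 -197/256 -49/64 -3/4 -1/2 0 } => simplest -1581/2048
RBRRBBBRBRRBB: Left { -1 -7/8 -13/16 -25/32 -99/128 -791/1024 -1581/2048 }, Right { -395/512 -197/256 -49/64 -3/4 -1/2 0 } => simplest -3161/4096
RBRRBBBRBRRBBB: Left { -1 -7/8 -13/16 -25/32 -99/128 -791/1024 -1581/2048 -3161/4096 }, Right { -395/512 -197/256 -49/64 -3/4 -1/2 0 } => simplest -6321/8192
RBRRBBBRBRRBBBR: Left { -1 -7/8 -13/16 -25/32 -99/128 -791/1024 -1581/2048 -3161/4096 }, Right { -6321/8192 -395/512 -197/256 -49/64 -3/4 -1/2 0 } => simplest -12643/16384

-12643/16384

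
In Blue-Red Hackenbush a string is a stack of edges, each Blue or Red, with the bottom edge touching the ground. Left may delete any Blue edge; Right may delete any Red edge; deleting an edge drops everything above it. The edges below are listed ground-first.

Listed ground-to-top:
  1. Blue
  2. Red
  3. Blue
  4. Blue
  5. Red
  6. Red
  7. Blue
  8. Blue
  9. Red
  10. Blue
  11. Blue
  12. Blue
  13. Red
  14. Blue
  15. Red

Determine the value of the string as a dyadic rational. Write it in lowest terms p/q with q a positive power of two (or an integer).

13173/16384

1 of 15 · B · max L 0 · min R +∞ → 1
2 of 15 · BR · max L 0 · min R 1 → 1/2
3 of 15 · BRB · max L 1/2 · min R 1 → 3/4
4 of 15 · BRBB · max L 3/4 · min R 1 → 7/8
5 of 15 · BRBBR · max L 3/4 · min R 7/8 → 13/16
6 of 15 · BRBBRR · max L 3/4 · min R 13/16 → 25/32
7 of 15 · BRBBRRB · max L 25/32 · min R 13/16 → 51/64
8 of 15 · BRBBRRBB · max L 51/64 · min R 13/16 → 103/128
9 of 15 · BRBBRRBBR · max L 51/64 · min R 103/128 → 205/256
10 of 15 · BRBBRRBBRB · max L 205/256 · min R 103/128 → 411/512
11 of 15 · BRBBRRBBRBB · max L 411/512 · min R 103/128 → 823/1024
12 of 15 · BRBBRRBBRBBB · max L 823/1024 · min R 103/128 → 1647/2048
13 of 15 · BRBBRRBBRBBBR · max L 823/1024 · min R 1647/2048 → 3293/4096
14 of 15 · BRBBRRBBRBBBRB · max L 3293/4096 · min R 1647/2048 → 6587/8192
15 of 15 · BRBBRRBBRBBBRBR · max L 3293/4096 · min R 6587/8192 → 13173/16384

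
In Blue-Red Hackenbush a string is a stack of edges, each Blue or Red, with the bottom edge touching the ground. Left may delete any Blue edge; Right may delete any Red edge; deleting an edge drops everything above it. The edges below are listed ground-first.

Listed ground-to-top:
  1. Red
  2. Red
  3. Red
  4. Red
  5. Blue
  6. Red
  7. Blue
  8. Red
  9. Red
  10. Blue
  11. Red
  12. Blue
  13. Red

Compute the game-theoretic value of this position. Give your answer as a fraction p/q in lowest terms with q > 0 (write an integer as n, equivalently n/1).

-1899/512

Build G(s[:k]) for k = 1..13, string s = Red Red Red Red Blue Red Blue Red Red Blue Red Blue Red.
R: Left { none }, Right { 0 } -> simplest -1
RR: Left { none }, Right { -1, 0 } -> simplest -2
RRR: Left { none }, Right { -2, -1, 0 } -> simplest -3
RRRR: Left { none }, Right { -3, -2, -1, 0 } -> simplest -4
RRRRB: Left { -4 }, Right { -3, -2, -1, 0 } -> simplest -7/2
RRRRBR: Left { -4 }, Right { -7/2, -3, -2, -1, 0 } -> simplest -15/4
RRRRBRB: Left { -4, -15/4 }, Right { -7/2, -3, -2, -1, 0 } -> simplest -29/8
RRRRBRBR: Left { -4, -15/4 }, Right { -29/8, -7/2, -3, -2, -1, 0 } -> simplest -59/16
RRRRBRBRR: Left { -4, -15/4 }, Right { -59/16, -29/8, -7/2, -3, -2, -1, 0 } -> simplest -119/32
RRRRBRBRRB: Left { -4, -15/4, -119/32 }, Right { -59/16, -29/8, -7/2, -3, -2, -1, 0 } -> simplest -237/64
RRRRBRBRRBR: Left { -4, -15/4, -119/32 }, Right { -237/64, -59/16, -29/8, -7/2, -3, -2, -1, 0 } -> simplest -475/128
RRRRBRBRRBRB: Left { -4, -15/4, -119/32, -475/128 }, Right { -237/64, -59/16, -29/8, -7/2, -3, -2, -1, 0 } -> simplest -949/256
RRRRBRBRRBRBR: Left { -4, -15/4, -119/32, -475/128 }, Right { -949/256, -237/64, -59/16, -29/8, -7/2, -3, -2, -1, 0 } -> simplest -1899/512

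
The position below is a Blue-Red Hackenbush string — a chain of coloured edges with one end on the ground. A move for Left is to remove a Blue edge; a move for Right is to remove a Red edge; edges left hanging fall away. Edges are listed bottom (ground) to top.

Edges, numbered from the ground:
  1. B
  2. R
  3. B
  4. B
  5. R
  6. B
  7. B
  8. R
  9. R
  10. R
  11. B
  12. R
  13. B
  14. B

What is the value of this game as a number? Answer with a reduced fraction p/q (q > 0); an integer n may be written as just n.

Prefix values for B R B B R B B R R R B R B B via {L|R} + simplicity:
B: Left { 0 }, Right { · } -> simplest 1
BR: Left { 0 }, Right { 1 } -> simplest 1/2
BRB: Left { 0, 1/2 }, Right { 1 } -> simplest 3/4
BRBB: Left { 0, 1/2, 3/4 }, Right { 1 } -> simplest 7/8
BRBBR: Left { 0, 1/2, 3/4 }, Right { 7/8, 1 } -> simplest 13/16
BRBBRB: Left { 0, 1/2, 3/4, 13/16 }, Right { 7/8, 1 } -> simplest 27/32
BRBBRBB: Left { 0, 1/2, 3/4, 13/16, 27/32 }, Right { 7/8, 1 } -> simplest 55/64
BRBBRBBR: Left { 0, 1/2, 3/4, 13/16, 27/32 }, Right { 55/64, 7/8, 1 } -> simplest 109/128
BRBBRBBRR: Left { 0, 1/2, 3/4, 13/16, 27/32 }, Right { 109/128, 55/64, 7/8, 1 } -> simplest 217/256
BRBBRBBRRR: Left { 0, 1/2, 3/4, 13/16, 27/32 }, Right { 217/256, 109/128, 55/64, 7/8, 1 } -> simplest 433/512
BRBBRBBRRRB: Left { 0, 1/2, 3/4, 13/16, 27/32, 433/512 }, Right { 217/256, 109/128, 55/64, 7/8, 1 } -> simplest 867/1024
BRBBRBBRRRBR: Left { 0, 1/2, 3/4, 13/16, 27/32, 433/512 }, Right { 867/1024, 217/256, 109/128, 55/64, 7/8, 1 } -> simplest 1733/2048
BRBBRBBRRRBRB: Left { 0, 1/2, 3/4, 13/16, 27/32, 433/512, 1733/2048 }, Right { 867/1024, 217/256, 109/128, 55/64, 7/8, 1 } -> simplest 3467/4096
BRBBRBBRRRBRBB: Left { 0, 1/2, 3/4, 13/16, 27/32, 433/512, 1733/2048, 3467/4096 }, Right { 867/1024, 217/256, 109/128, 55/64, 7/8, 1 } -> simplest 6935/8192

6935/8192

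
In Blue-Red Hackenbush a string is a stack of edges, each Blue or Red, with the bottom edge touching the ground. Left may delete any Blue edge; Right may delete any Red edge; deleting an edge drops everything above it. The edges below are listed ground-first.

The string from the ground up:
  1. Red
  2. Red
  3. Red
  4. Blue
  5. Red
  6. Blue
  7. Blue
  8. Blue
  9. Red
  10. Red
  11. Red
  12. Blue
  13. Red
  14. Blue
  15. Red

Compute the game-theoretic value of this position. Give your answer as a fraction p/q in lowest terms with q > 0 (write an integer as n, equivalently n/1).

-10475/4096

Prefix values for Red Red Red Blue Red Blue Blue Blue Red Red Red Blue Red Blue Red via {L|R} + simplicity:
step 1: add Red to get R; options L={ none } R={ 0 } so -1
step 2: add Red to get RR; options L={ none } R={ -1, 0 } so -2
step 3: add Red to get RRR; options L={ none } R={ -2, -1, 0 } so -3
step 4: add Blue to get RRRB; options L={ -3 } R={ -2, -1, 0 } so -5/2
step 5: add Red to get RRRBR; options L={ -3 } R={ -5/2, -2, -1, 0 } so -11/4
step 6: add Blue to get RRRBRB; options L={ -3, -11/4 } R={ -5/2, -2, -1, 0 } so -21/8
step 7: add Blue to get RRRBRBB; options L={ -3, -11/4, -21/8 } R={ -5/2, -2, -1, 0 } so -41/16
step 8: add Blue to get RRRBRBBB; options L={ -3, -11/4, -21/8, -41/16 } R={ -5/2, -2, -1, 0 } so -81/32
step 9: add Red to get RRRBRBBBR; options L={ -3, -11/4, -21/8, -41/16 } R={ -81/32, -5/2, -2, -1, 0 } so -163/64
step 10: add Red to get RRRBRBBBRR; options L={ -3, -11/4, -21/8, -41/16 } R={ -163/64, -81/32, -5/2, -2, -1, 0 } so -327/128
step 11: add Red to get RRRBRBBBRRR; options L={ -3, -11/4, -21/8, -41/16 } R={ -327/128, -163/64, -81/32, -5/2, -2, -1, 0 } so -655/256
step 12: add Blue to get RRRBRBBBRRRB; options L={ -3, -11/4, -21/8, -41/16, -655/256 } R={ -327/128, -163/64, -81/32, -5/2, -2, -1, 0 } so -1309/512
step 13: add Red to get RRRBRBBBRRRBR; options L={ -3, -11/4, -21/8, -41/16, -655/256 } R={ -1309/512, -327/128, -163/64, -81/32, -5/2, -2, -1, 0 } so -2619/1024
step 14: add Blue to get RRRBRBBBRRRBRB; options L={ -3, -11/4, -21/8, -41/16, -655/256, -2619/1024 } R={ -1309/512, -327/128, -163/64, -81/32, -5/2, -2, -1, 0 } so -5237/2048
step 15: add Red to get RRRBRBBBRRRBRBR; options L={ -3, -11/4, -21/8, -41/16, -655/256, -2619/1024 } R={ -5237/2048, -1309/512, -327/128, -163/64, -81/32, -5/2, -2, -1, 0 } so -10475/4096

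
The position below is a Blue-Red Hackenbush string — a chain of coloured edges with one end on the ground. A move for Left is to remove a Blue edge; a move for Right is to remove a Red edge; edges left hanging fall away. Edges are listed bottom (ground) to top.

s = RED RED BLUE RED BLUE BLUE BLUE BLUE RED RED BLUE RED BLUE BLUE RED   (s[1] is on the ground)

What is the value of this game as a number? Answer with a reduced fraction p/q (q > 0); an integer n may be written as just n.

-12499/8192

Build g(s[:k]) for k = 1..15, string s = RED RED BLUE RED BLUE BLUE BLUE BLUE RED RED BLUE RED BLUE BLUE RED.
1 of 15 · R · max L −∞ · min R 0 so -1
2 of 15 · RR · max L −∞ · min R -1 so -2
3 of 15 · RRB · max L -2 · min R -1 so -3/2
4 of 15 · RRBR · max L -2 · min R -3/2 so -7/4
5 of 15 · RRBRB · max L -7/4 · min R -3/2 so -13/8
6 of 15 · RRBRBB · max L -13/8 · min R -3/2 so -25/16
7 of 15 · RRBRBBB · max L -25/16 · min R -3/2 so -49/32
8 of 15 · RRBRBBBB · max L -49/32 · min R -3/2 so -97/64
9 of 15 · RRBRBBBBR · max L -49/32 · min R -97/64 so -195/128
10 of 15 · RRBRBBBBRR · max L -49/32 · min R -195/128 so -391/256
11 of 15 · RRBRBBBBRRB · max L -391/256 · min R -195/128 so -781/512
12 of 15 · RRBRBBBBRRBR · max L -391/256 · min R -781/512 so -1563/1024
13 of 15 · RRBRBBBBRRBRB · max L -1563/1024 · min R -781/512 so -3125/2048
14 of 15 · RRBRBBBBRRBRBB · max L -3125/2048 · min R -781/512 so -6249/4096
15 of 15 · RRBRBBBBRRBRBBR · max L -3125/2048 · min R -6249/4096 so -12499/8192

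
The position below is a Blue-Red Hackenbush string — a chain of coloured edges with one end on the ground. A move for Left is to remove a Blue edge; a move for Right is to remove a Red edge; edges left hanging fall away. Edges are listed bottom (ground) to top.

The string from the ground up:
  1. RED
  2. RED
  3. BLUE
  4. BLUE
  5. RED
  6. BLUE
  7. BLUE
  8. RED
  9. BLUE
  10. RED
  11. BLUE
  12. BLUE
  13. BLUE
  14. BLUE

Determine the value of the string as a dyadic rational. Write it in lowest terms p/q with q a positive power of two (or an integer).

R: Left { — }, Right { 0 } => simplest -1
RR: Left { — }, Right { -1 0 } => simplest -2
RRB: Left { -2 }, Right { -1 0 } => simplest -3/2
RRBB: Left { -2 -3/2 }, Right { -1 0 } => simplest -5/4
RRBBR: Left { -2 -3/2 }, Right { -5/4 -1 0 } => simplest -11/8
RRBBRB: Left { -2 -3/2 -11/8 }, Right { -5/4 -1 0 } => simplest -21/16
RRBBRBB: Left { -2 -3/2 -11/8 -21/16 }, Right { -5/4 -1 0 } => simplest -41/32
RRBBRBBR: Left { -2 -3/2 -11/8 -21/16 }, Right { -41/32 -5/4 -1 0 } => simplest -83/64
RRBBRBBRB: Left { -2 -3/2 -11/8 -21/16 -83/64 }, Right { -41/32 -5/4 -1 0 } => simplest -165/128
RRBBRBBRBR: Left { -2 -3/2 -11/8 -21/16 -83/64 }, Right { -165/128 -41/32 -5/4 -1 0 } => simplest -331/256
RRBBRBBRBRB: Left { -2 -3/2 -11/8 -21/16 -83/64 -331/256 }, Right { -165/128 -41/32 -5/4 -1 0 } => simplest -661/512
RRBBRBBRBRBB: Left { -2 -3/2 -11/8 -21/16 -83/64 -331/256 -661/512 }, Right { -165/128 -41/32 -5/4 -1 0 } => simplest -1321/1024
RRBBRBBRBRBBB: Left { -2 -3/2 -11/8 -21/16 -83/64 -331/256 -661/512 -1321/1024 }, Right { -165/128 -41/32 -5/4 -1 0 } => simplest -2641/2048
RRBBRBBRBRBBBB: Left { -2 -3/2 -11/8 -21/16 -83/64 -331/256 -661/512 -1321/1024 -2641/2048 }, Right { -165/128 -41/32 -5/4 -1 0 } => simplest -5281/4096

-5281/4096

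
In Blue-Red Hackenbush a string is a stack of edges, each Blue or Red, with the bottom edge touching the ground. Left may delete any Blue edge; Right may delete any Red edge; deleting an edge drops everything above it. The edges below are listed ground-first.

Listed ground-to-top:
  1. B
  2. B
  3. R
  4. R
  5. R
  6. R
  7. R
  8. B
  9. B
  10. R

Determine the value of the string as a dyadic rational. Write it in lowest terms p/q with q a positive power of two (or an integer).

Build val(s[:k]) for k = 1..10, string s = B B R R R R R B B R.
val_1 [B]  L=[0]  R=[·]  = 1
val_2 [BB]  L=[0,1]  R=[·]  = 2
val_3 [BBR]  L=[0,1]  R=[2]  = 3/2
val_4 [BBRR]  L=[0,1]  R=[3/2,2]  = 5/4
val_5 [BBRRR]  L=[0,1]  R=[5/4,3/2,2]  = 9/8
val_6 [BBRRRR]  L=[0,1]  R=[9/8,5/4,3/2,2]  = 17/16
val_7 [BBRRRRR]  L=[0,1]  R=[17/16,9/8,5/4,3/2,2]  = 33/32
val_8 [BBRRRRRB]  L=[0,1,33/32]  R=[17/16,9/8,5/4,3/2,2]  = 67/64
val_9 [BBRRRRRBB]  L=[0,1,33/32,67/64]  R=[17/16,9/8,5/4,3/2,2]  = 135/128
val_10 [BBRRRRRBBR]  L=[0,1,33/32,67/64]  R=[135/128,17/16,9/8,5/4,3/2,2]  = 269/256

269/256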